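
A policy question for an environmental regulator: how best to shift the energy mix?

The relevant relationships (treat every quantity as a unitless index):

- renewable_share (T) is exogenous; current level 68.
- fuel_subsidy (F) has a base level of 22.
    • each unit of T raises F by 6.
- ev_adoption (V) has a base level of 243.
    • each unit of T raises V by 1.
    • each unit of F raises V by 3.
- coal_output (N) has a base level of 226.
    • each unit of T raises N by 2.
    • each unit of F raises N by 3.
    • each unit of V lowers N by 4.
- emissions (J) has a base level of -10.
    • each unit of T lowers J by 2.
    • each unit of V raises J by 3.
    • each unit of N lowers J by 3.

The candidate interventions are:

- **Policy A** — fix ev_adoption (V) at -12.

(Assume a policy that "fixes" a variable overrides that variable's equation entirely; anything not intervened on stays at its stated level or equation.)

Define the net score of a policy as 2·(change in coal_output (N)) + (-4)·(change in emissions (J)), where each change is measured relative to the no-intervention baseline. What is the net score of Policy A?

109684

Baseline:
  T = 68
  F = 22 + 6·68 = 430
  V = 243 + 68 + 3·430 = 1601
  N = 226 + 2·68 + 3·430 − 4·1601 = -4752
  J = -10 − 2·68 + 3·1601 − 3·(-4752) = 18913
Policy A (V := -12):
  T = 68
  F = 22 + 6·68 = 430
  V = -12
  N = 226 + 2·68 + 3·430 − 4·(-12) = 1700
  J = -10 − 2·68 + 3·(-12) − 3·1700 = -5282
ΔN = 1700 − (-4752) = 6452; ΔJ = -5282 − 18913 = -24195
Score = 2·6452 + (-4)·(-24195) = 109684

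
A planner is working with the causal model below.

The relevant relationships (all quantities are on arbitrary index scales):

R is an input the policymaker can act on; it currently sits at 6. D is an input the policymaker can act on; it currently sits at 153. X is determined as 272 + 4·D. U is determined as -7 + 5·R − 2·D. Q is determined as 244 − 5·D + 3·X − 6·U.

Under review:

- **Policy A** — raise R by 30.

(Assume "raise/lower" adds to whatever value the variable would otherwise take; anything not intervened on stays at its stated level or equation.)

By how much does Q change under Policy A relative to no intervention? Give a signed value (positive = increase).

Baseline:
  R = 6
  D = 153
  X = 272 + 4·153 = 884
  U = -7 + 5·6 − 2·153 = -283
  Q = 244 − 5·153 + 3·884 − 6·(-283) = 3829
Policy A (R + 30):
  R = 6 + 30 = 36
  D = 153
  X = 272 + 4·153 = 884
  U = -7 + 5·36 − 2·153 = -133
  Q = 244 − 5·153 + 3·884 − 6·(-133) = 2929
Change in Q: 2929 − 3829 = -900

-900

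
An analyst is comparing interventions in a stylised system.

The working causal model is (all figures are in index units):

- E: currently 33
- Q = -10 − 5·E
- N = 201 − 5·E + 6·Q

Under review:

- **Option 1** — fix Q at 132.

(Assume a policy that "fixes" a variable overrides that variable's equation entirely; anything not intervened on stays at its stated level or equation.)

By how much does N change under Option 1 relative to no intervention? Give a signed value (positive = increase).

Baseline:
  E = 33
  Q = -10 − 5·33 = -175
  N = 201 − 5·33 + 6·(-175) = -1014
Option 1 (Q := 132):
  E = 33
  Q = 132
  N = 201 − 5·33 + 6·132 = 828
Change in N: 828 − (-1014) = 1842

1842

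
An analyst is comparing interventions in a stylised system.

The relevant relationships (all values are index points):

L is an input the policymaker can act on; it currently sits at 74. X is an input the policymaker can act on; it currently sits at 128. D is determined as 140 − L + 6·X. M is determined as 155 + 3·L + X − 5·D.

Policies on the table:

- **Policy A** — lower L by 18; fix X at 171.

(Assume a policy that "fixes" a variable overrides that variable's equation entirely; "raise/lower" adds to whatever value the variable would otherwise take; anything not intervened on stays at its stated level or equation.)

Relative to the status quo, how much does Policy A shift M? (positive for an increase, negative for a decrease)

Baseline:
  L = 74
  X = 128
  D = 140 − 74 + 6·128 = 834
  M = 155 + 3·74 + 128 − 5·834 = -3665
Policy A (L − 18, X := 171):
  L = 74 − 18 = 56
  X = 171
  D = 140 − 56 + 6·171 = 1110
  M = 155 + 3·56 + 171 − 5·1110 = -5056
Change in M: -5056 − (-3665) = -1391

-1391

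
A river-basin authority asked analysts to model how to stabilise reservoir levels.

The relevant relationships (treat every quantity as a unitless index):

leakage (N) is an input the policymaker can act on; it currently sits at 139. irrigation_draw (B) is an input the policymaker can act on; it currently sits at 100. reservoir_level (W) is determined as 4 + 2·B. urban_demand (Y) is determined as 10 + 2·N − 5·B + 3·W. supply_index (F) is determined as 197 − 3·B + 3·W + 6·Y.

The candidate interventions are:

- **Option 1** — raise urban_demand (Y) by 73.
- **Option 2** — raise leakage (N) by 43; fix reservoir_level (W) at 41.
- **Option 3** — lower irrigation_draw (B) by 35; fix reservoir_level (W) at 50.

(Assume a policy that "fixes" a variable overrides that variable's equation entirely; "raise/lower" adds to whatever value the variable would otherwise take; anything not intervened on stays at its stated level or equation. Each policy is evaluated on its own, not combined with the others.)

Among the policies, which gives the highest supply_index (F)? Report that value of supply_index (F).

Option 1 (Y + 73):
  N = 139
  B = 100
  W = 4 + 2·100 = 204
  Y = 10 + 2·139 − 5·100 + 3·204 (+73 from intervention) = 473
  F = 197 − 3·100 + 3·204 + 6·473 = 3347
Option 2 (N + 43, W := 41):
  N = 139 + 43 = 182
  B = 100
  W = 41
  Y = 10 + 2·182 − 5·100 + 3·41 = -3
  F = 197 − 3·100 + 3·41 + 6·(-3) = 2
Option 3 (B − 35, W := 50):
  N = 139
  B = 100 − 35 = 65
  W = 50
  Y = 10 + 2·139 − 5·65 + 3·50 = 113
  F = 197 − 3·65 + 3·50 + 6·113 = 830
Comparing — Option 1: F=3347, Option 2: F=2, Option 3: F=830. Highest is 3347 (Option 1).

3347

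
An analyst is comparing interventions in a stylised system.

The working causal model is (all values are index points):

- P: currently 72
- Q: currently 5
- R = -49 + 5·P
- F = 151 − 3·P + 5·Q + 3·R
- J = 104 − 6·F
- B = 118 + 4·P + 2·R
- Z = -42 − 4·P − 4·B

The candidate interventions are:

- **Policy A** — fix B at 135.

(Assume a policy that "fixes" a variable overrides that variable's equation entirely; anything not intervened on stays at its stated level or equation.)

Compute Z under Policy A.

Policy A (B := 135):
  P = 72
  R = -49 + 5·72 = 311
  B = 135
  Z = -42 − 4·72 − 4·135 = -870

-870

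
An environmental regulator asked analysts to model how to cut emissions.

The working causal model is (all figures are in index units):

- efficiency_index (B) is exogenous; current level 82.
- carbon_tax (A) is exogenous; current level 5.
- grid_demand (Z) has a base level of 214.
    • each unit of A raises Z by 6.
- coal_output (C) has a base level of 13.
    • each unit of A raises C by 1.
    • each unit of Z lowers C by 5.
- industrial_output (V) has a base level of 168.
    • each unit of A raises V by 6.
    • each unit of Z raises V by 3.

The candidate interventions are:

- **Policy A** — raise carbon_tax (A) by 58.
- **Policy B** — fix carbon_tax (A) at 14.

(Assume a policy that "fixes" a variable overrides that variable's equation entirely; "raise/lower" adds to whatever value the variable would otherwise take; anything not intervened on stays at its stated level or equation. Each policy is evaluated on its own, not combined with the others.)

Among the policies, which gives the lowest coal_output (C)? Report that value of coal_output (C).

Policy A (A + 58):
  A = 5 + 58 = 63
  Z = 214 + 6·63 = 592
  C = 13 + 63 − 5·592 = -2884
Policy B (A := 14):
  A = 14
  Z = 214 + 6·14 = 298
  C = 13 + 14 − 5·298 = -1463
Comparing — Policy A: C=-2884, Policy B: C=-1463. Lowest is -2884 (Policy A).

-2884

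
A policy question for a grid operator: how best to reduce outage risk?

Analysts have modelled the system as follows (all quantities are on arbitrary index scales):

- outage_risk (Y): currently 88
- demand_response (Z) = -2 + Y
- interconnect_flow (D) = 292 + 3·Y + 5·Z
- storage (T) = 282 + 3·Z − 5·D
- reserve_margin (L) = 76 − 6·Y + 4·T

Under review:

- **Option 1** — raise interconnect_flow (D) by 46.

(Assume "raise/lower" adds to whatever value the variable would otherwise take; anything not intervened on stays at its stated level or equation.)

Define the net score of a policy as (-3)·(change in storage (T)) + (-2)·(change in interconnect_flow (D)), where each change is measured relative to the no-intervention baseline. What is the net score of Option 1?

598

Baseline:
  Y = 88
  Z = -2 + 88 = 86
  D = 292 + 3·88 + 5·86 = 986
  T = 282 + 3·86 − 5·986 = -4390
Option 1 (D + 46):
  Y = 88
  Z = -2 + 88 = 86
  D = 292 + 3·88 + 5·86 (+46 from intervention) = 1032
  T = 282 + 3·86 − 5·1032 = -4620
ΔT = -4620 − (-4390) = -230; ΔD = 1032 − 986 = 46
Score = (-3)·(-230) + (-2)·46 = 598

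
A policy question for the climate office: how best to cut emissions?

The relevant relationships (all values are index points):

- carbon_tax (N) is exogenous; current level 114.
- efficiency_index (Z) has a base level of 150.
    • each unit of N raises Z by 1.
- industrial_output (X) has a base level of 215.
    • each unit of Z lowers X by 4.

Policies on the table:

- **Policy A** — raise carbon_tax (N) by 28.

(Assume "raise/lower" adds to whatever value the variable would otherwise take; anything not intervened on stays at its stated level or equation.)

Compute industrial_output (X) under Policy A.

Policy A (N + 28):
  N = 114 + 28 = 142
  Z = 150 + 142 = 292
  X = 215 − 4·292 = -953

-953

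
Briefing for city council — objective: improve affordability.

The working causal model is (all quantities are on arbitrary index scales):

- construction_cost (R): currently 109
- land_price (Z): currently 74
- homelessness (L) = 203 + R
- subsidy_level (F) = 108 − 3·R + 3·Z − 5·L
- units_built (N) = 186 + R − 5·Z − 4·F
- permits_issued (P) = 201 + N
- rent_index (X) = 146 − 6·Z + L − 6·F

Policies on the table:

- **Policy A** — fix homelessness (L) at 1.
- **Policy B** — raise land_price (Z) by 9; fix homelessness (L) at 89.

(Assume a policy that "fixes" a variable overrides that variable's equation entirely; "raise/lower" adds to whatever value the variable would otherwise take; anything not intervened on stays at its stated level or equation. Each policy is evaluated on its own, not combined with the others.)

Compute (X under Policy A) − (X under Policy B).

-2512

Policy A (L := 1):
  R = 109
  Z = 74
  L = 1
  F = 108 − 3·109 + 3·74 − 5·1 = -2
  X = 146 − 6·74 + 1 − 6·(-2) = -285
Policy B (Z + 9, L := 89):
  R = 109
  Z = 74 + 9 = 83
  L = 89
  F = 108 − 3·109 + 3·83 − 5·89 = -415
  X = 146 − 6·83 + 89 − 6·(-415) = 2227
X: -285 − 2227 = -2512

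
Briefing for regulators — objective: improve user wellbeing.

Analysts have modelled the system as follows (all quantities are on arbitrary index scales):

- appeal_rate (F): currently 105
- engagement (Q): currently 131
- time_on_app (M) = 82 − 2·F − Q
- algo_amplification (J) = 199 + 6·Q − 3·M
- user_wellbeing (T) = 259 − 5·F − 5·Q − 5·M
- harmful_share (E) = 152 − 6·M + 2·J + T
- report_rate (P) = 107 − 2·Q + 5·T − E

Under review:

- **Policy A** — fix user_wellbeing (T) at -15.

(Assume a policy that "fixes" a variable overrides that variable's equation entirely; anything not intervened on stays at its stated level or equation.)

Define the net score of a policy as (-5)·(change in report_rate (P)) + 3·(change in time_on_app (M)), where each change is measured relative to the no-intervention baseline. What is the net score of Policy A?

Baseline:
  F = 105
  Q = 131
  M = 82 − 2·105 − 131 = -259
  J = 199 + 6·131 − 3·(-259) = 1762
  T = 259 − 5·105 − 5·131 − 5·(-259) = 374
  E = 152 − 6·(-259) + 2·1762 + 374 = 5604
  P = 107 − 2·131 + 5·374 − 5604 = -3889
Policy A (T := -15):
  F = 105
  Q = 131
  M = 82 − 2·105 − 131 = -259
  J = 199 + 6·131 − 3·(-259) = 1762
  T = -15
  E = 152 − 6·(-259) + 2·1762 + (-15) = 5215
  P = 107 − 2·131 + 5·(-15) − 5215 = -5445
ΔP = -5445 − (-3889) = -1556; ΔM = -259 − (-259) = 0
Score = (-5)·(-1556) + 3·0 = 7780

7780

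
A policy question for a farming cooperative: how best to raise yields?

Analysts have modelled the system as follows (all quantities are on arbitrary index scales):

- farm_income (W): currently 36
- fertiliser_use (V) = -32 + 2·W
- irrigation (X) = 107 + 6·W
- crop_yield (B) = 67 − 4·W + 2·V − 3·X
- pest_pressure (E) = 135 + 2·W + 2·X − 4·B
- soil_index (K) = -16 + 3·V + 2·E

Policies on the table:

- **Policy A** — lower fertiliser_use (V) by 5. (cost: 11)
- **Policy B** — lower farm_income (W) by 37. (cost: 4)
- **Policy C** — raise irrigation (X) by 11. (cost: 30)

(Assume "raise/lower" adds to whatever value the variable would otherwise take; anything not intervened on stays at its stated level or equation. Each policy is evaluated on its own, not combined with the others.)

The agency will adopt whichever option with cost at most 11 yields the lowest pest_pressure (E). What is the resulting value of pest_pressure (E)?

1535

Policy A (V − 5):
  W = 36
  V = -32 + 2·36 (−5 from intervention) = 35
  X = 107 + 6·36 = 323
  B = 67 − 4·36 + 2·35 − 3·323 = -976
  E = 135 + 2·36 + 2·323 − 4·(-976) = 4757
Policy B (W − 37):
  W = 36 − 37 = -1
  V = -32 + 2·(-1) = -34
  X = 107 + 6·(-1) = 101
  B = 67 − 4·(-1) + 2·(-34) − 3·101 = -300
  E = 135 + 2·(-1) + 2·101 − 4·(-300) = 1535
Comparing — Policy A: E=4757, Policy B: E=1535. Lowest is 1535 (Policy B).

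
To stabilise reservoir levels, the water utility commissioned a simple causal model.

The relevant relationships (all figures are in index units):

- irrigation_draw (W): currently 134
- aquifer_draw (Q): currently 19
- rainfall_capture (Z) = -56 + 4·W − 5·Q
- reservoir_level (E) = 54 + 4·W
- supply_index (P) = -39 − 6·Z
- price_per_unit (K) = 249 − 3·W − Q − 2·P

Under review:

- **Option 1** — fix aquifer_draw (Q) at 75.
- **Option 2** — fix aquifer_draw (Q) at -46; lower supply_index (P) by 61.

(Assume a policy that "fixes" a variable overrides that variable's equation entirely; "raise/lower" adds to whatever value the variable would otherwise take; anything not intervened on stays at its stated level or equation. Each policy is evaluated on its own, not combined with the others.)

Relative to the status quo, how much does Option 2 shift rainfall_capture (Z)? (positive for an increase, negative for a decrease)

Baseline:
  W = 134
  Q = 19
  Z = -56 + 4·134 − 5·19 = 385
Option 2 (Q := -46, P − 61):
  W = 134
  Q = -46
  Z = -56 + 4·134 − 5·(-46) = 710
Change in Z: 710 − 385 = 325

325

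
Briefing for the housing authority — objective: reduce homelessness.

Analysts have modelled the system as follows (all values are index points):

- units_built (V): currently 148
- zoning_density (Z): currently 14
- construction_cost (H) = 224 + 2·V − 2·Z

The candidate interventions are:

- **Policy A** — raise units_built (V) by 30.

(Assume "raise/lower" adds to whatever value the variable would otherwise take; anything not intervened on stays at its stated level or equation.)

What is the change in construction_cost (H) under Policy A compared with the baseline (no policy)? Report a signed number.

60

Baseline:
  V = 148
  Z = 14
  H = 224 + 2·148 − 2·14 = 492
Policy A (V + 30):
  V = 148 + 30 = 178
  Z = 14
  H = 224 + 2·178 − 2·14 = 552
Change in H: 552 − 492 = 60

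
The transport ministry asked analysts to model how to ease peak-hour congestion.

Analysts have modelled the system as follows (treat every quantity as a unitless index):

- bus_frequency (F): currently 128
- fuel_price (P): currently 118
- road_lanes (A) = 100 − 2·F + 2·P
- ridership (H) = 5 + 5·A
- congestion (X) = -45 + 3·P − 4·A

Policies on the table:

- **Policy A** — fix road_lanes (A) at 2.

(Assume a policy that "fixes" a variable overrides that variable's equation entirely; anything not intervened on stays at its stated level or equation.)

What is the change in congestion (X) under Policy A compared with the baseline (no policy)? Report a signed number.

312

Baseline:
  F = 128
  P = 118
  A = 100 − 2·128 + 2·118 = 80
  X = -45 + 3·118 − 4·80 = -11
Policy A (A := 2):
  F = 128
  P = 118
  A = 2
  X = -45 + 3·118 − 4·2 = 301
Change in X: 301 − (-11) = 312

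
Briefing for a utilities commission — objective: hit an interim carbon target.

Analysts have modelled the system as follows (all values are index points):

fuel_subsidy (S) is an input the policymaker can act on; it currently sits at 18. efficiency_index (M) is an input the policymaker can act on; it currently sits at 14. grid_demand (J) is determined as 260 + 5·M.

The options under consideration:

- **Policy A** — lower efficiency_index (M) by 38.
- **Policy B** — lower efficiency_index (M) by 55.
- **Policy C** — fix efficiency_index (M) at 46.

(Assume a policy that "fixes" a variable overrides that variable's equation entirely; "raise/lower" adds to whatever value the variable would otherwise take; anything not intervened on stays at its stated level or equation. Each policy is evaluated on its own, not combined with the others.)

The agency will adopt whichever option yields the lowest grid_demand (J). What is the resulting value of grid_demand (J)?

Policy A (M − 38):
  M = 14 − 38 = -24
  J = 260 + 5·(-24) = 140
Policy B (M − 55):
  M = 14 − 55 = -41
  J = 260 + 5·(-41) = 55
Policy C (M := 46):
  M = 46
  J = 260 + 5·46 = 490
Comparing — Policy A: J=140, Policy B: J=55, Policy C: J=490. Lowest is 55 (Policy B).

55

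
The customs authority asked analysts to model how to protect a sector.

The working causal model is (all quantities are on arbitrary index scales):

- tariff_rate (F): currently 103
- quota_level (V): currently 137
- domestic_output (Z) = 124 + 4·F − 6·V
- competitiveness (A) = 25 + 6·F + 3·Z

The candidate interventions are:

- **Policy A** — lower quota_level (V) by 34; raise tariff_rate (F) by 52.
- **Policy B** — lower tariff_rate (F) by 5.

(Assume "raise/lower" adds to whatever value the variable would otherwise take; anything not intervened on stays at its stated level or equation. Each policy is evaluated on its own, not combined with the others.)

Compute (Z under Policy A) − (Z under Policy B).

432

Policy A (V − 34, F + 52):
  F = 103 + 52 = 155
  V = 137 − 34 = 103
  Z = 124 + 4·155 − 6·103 = 126
Policy B (F − 5):
  F = 103 − 5 = 98
  V = 137
  Z = 124 + 4·98 − 6·137 = -306
Z: 126 − (-306) = 432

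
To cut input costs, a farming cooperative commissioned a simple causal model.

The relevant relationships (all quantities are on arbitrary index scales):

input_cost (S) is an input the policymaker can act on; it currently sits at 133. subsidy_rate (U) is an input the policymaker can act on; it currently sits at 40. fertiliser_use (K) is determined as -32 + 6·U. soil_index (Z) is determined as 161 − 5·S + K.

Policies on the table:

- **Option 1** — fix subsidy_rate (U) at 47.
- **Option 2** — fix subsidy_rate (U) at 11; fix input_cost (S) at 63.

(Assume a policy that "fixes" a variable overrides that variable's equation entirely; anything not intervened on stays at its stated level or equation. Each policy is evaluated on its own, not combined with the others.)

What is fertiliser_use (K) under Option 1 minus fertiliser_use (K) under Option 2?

Option 1 (U := 47):
  U = 47
  K = -32 + 6·47 = 250
Option 2 (U := 11, S := 63):
  U = 11
  K = -32 + 6·11 = 34
K: 250 − 34 = 216

216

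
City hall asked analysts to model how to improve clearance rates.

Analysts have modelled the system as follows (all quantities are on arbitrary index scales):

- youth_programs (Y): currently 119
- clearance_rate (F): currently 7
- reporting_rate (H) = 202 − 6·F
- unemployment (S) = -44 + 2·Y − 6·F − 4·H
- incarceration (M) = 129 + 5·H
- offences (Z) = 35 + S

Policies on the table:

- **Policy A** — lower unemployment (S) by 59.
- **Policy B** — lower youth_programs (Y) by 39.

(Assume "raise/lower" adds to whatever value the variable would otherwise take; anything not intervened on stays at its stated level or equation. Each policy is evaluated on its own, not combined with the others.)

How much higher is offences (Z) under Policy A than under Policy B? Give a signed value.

Policy A (S − 59):
  Y = 119
  F = 7
  H = 202 − 6·7 = 160
  S = -44 + 2·119 − 6·7 − 4·160 (−59 from intervention) = -547
  Z = 35 + (-547) = -512
Policy B (Y − 39):
  Y = 119 − 39 = 80
  F = 7
  H = 202 − 6·7 = 160
  S = -44 + 2·80 − 6·7 − 4·160 = -566
  Z = 35 + (-566) = -531
Z: -512 − (-531) = 19

19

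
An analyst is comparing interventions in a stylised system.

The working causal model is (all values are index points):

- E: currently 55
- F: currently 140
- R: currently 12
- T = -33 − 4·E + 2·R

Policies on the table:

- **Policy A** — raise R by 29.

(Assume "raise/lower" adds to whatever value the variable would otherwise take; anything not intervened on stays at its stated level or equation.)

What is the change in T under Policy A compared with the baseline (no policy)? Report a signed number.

58

Baseline:
  E = 55
  R = 12
  T = -33 − 4·55 + 2·12 = -229
Policy A (R + 29):
  E = 55
  R = 12 + 29 = 41
  T = -33 − 4·55 + 2·41 = -171
Change in T: -171 − (-229) = 58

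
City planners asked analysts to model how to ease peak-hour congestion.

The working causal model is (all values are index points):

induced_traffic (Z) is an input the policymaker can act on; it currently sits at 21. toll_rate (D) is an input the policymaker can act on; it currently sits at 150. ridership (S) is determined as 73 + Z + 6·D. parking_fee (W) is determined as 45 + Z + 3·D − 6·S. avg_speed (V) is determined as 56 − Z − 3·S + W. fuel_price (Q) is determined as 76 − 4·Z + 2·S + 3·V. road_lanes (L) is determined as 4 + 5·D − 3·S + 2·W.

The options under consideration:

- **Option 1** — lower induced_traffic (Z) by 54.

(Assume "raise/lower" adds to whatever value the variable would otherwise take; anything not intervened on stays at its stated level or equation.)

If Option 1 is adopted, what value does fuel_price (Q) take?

-21639

Option 1 (Z − 54):
  Z = 21 − 54 = -33
  D = 150
  S = 73 + (-33) + 6·150 = 940
  W = 45 + (-33) + 3·150 − 6·940 = -5178
  V = 56 − (-33) − 3·940 + (-5178) = -7909
  Q = 76 − 4·(-33) + 2·940 + 3·(-7909) = -21639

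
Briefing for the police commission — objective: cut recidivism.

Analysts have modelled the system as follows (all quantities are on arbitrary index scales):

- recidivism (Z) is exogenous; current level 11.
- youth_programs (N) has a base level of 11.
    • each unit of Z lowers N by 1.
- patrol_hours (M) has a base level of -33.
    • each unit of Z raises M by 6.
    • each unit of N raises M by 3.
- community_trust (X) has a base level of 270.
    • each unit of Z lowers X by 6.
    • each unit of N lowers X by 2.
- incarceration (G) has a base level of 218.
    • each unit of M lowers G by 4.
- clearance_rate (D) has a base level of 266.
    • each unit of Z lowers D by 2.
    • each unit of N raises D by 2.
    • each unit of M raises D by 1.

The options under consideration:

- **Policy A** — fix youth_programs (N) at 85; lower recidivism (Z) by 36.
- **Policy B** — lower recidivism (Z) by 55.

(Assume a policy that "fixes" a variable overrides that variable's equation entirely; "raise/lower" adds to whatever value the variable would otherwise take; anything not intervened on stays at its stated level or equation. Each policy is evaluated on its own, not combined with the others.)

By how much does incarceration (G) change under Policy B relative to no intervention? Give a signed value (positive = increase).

660

Baseline:
  Z = 11
  N = 11 − 11 = 0
  M = -33 + 6·11 + 3·0 = 33
  G = 218 − 4·33 = 86
Policy B (Z − 55):
  Z = 11 − 55 = -44
  N = 11 − (-44) = 55
  M = -33 + 6·(-44) + 3·55 = -132
  G = 218 − 4·(-132) = 746
Change in G: 746 − 86 = 660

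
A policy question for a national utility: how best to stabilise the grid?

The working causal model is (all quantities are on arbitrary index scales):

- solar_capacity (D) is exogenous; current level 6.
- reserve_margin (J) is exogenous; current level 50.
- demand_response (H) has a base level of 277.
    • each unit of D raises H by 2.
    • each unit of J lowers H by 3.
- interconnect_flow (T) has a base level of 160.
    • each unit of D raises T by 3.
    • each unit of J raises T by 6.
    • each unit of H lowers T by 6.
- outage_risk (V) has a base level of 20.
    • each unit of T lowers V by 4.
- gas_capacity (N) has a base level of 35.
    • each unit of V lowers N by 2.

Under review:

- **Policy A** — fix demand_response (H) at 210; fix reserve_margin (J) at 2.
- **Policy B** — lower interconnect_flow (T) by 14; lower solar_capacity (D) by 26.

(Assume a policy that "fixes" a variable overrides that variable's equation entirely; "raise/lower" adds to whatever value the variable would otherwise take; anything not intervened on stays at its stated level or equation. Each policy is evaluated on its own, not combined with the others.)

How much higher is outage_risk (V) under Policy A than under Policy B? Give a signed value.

3736

Policy A (H := 210, J := 2):
  D = 6
  J = 2
  H = 210
  T = 160 + 3·6 + 6·2 − 6·210 = -1070
  V = 20 − 4·(-1070) = 4300
Policy B (T − 14, D − 26):
  D = 6 − 26 = -20
  J = 50
  H = 277 + 2·(-20) − 3·50 = 87
  T = 160 + 3·(-20) + 6·50 − 6·87 (−14 from intervention) = -136
  V = 20 − 4·(-136) = 564
V: 4300 − 564 = 3736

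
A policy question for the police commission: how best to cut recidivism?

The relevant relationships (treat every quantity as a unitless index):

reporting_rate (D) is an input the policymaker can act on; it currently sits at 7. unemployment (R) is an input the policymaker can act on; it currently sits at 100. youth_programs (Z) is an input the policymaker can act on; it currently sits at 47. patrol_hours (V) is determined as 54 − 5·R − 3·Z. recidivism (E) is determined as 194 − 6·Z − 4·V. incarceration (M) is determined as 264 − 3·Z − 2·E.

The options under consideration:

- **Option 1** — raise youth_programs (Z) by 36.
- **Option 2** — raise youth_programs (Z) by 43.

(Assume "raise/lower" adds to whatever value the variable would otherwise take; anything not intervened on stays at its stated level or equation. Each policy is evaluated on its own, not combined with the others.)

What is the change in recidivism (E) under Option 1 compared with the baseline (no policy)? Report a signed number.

Baseline:
  R = 100
  Z = 47
  V = 54 − 5·100 − 3·47 = -587
  E = 194 − 6·47 − 4·(-587) = 2260
Option 1 (Z + 36):
  R = 100
  Z = 47 + 36 = 83
  V = 54 − 5·100 − 3·83 = -695
  E = 194 − 6·83 − 4·(-695) = 2476
Change in E: 2476 − 2260 = 216

216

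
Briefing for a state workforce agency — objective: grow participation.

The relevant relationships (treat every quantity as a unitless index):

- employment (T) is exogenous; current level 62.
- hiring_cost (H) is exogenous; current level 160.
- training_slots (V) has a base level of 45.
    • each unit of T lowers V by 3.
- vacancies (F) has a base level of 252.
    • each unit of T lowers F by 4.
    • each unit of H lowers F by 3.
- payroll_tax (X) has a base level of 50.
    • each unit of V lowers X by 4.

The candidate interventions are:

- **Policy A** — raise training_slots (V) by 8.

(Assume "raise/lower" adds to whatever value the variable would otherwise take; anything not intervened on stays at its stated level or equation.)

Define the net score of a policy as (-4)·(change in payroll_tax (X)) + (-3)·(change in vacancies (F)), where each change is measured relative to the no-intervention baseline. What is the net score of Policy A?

128

Baseline:
  T = 62
  H = 160
  V = 45 − 3·62 = -141
  F = 252 − 4·62 − 3·160 = -476
  X = 50 − 4·(-141) = 614
Policy A (V + 8):
  T = 62
  H = 160
  V = 45 − 3·62 (+8 from intervention) = -133
  F = 252 − 4·62 − 3·160 = -476
  X = 50 − 4·(-133) = 582
ΔX = 582 − 614 = -32; ΔF = -476 − (-476) = 0
Score = (-4)·(-32) + (-3)·0 = 128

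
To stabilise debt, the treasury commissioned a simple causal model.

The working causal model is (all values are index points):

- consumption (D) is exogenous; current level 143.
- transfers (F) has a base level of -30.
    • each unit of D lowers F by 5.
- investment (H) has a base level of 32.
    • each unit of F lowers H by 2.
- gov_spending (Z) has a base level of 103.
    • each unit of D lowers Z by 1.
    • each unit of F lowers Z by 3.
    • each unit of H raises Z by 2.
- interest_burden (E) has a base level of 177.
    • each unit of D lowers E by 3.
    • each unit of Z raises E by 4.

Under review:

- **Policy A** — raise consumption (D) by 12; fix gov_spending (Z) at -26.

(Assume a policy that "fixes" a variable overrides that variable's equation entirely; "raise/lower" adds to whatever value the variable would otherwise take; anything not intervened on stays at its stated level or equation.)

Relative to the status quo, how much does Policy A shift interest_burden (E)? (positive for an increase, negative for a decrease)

Baseline:
  D = 143
  F = -30 − 5·143 = -745
  H = 32 − 2·(-745) = 1522
  Z = 103 − 143 − 3·(-745) + 2·1522 = 5239
  E = 177 − 3·143 + 4·5239 = 20704
Policy A (D + 12, Z := -26):
  D = 143 + 12 = 155
  F = -30 − 5·155 = -805
  H = 32 − 2·(-805) = 1642
  Z = -26
  E = 177 − 3·155 + 4·(-26) = -392
Change in E: -392 − 20704 = -21096

-21096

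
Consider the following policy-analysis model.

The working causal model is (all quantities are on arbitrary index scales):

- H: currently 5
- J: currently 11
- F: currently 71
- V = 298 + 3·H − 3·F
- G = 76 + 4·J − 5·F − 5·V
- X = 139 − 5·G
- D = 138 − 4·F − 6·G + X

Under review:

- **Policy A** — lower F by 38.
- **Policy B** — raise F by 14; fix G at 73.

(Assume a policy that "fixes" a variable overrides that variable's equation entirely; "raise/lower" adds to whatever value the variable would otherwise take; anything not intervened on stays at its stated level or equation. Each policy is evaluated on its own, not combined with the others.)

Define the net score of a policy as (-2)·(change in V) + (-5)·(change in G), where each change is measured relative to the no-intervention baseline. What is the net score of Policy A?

1672

Baseline:
  H = 5
  J = 11
  F = 71
  V = 298 + 3·5 − 3·71 = 100
  G = 76 + 4·11 − 5·71 − 5·100 = -735
Policy A (F − 38):
  H = 5
  J = 11
  F = 71 − 38 = 33
  V = 298 + 3·5 − 3·33 = 214
  G = 76 + 4·11 − 5·33 − 5·214 = -1115
ΔV = 214 − 100 = 114; ΔG = -1115 − (-735) = -380
Score = (-2)·114 + (-5)·(-380) = 1672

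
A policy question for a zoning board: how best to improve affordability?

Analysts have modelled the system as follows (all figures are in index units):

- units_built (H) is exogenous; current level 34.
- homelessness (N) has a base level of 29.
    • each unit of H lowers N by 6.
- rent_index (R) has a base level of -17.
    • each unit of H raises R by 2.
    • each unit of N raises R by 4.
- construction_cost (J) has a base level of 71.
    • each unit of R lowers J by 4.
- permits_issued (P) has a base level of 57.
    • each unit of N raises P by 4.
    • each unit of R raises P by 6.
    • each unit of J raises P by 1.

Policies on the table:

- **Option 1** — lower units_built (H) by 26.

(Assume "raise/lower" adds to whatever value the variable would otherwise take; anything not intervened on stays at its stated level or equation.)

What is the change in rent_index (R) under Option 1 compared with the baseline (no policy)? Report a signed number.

Baseline:
  H = 34
  N = 29 − 6·34 = -175
  R = -17 + 2·34 + 4·(-175) = -649
Option 1 (H − 26):
  H = 34 − 26 = 8
  N = 29 − 6·8 = -19
  R = -17 + 2·8 + 4·(-19) = -77
Change in R: -77 − (-649) = 572

572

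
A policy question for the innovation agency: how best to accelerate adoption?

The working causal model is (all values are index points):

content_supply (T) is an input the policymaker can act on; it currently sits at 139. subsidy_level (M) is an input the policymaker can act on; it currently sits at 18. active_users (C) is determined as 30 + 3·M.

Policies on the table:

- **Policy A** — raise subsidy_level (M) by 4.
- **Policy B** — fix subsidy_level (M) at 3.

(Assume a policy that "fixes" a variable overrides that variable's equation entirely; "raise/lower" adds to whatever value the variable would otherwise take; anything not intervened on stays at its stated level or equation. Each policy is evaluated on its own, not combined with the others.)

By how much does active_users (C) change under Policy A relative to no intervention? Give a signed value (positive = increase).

12

Baseline:
  M = 18
  C = 30 + 3·18 = 84
Policy A (M + 4):
  M = 18 + 4 = 22
  C = 30 + 3·22 = 96
Change in C: 96 − 84 = 12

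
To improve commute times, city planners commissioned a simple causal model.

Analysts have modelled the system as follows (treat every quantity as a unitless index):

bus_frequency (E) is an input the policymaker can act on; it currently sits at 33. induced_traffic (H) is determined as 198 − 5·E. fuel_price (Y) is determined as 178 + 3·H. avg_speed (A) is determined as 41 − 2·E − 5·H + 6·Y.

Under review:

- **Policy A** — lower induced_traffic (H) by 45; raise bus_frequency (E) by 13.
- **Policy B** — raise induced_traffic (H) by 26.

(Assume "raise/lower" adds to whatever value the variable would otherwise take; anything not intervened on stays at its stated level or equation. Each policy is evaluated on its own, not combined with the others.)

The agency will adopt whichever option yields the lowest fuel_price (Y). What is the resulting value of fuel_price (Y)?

Policy A (H − 45, E + 13):
  E = 33 + 13 = 46
  H = 198 − 5·46 (−45 from intervention) = -77
  Y = 178 + 3·(-77) = -53
Policy B (H + 26):
  E = 33
  H = 198 − 5·33 (+26 from intervention) = 59
  Y = 178 + 3·59 = 355
Comparing — Policy A: Y=-53, Policy B: Y=355. Lowest is -53 (Policy A).

-53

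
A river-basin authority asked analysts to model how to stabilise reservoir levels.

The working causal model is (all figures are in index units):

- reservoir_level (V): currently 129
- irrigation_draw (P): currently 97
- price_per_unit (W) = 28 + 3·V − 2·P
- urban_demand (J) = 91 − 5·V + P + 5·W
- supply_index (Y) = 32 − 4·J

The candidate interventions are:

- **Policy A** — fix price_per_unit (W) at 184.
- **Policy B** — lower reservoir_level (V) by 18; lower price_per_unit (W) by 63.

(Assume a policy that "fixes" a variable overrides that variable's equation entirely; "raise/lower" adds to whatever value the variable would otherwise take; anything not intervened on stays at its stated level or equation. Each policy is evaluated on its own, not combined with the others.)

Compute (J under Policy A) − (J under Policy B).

310

Policy A (W := 184):
  V = 129
  P = 97
  W = 184
  J = 91 − 5·129 + 97 + 5·184 = 463
Policy B (V − 18, W − 63):
  V = 129 − 18 = 111
  P = 97
  W = 28 + 3·111 − 2·97 (−63 from intervention) = 104
  J = 91 − 5·111 + 97 + 5·104 = 153
J: 463 − 153 = 310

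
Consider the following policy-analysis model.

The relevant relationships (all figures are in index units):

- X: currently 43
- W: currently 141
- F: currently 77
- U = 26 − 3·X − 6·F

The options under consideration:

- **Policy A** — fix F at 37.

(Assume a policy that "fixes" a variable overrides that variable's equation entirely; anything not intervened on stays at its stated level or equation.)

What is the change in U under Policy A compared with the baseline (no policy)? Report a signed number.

Baseline:
  X = 43
  F = 77
  U = 26 − 3·43 − 6·77 = -565
Policy A (F := 37):
  X = 43
  F = 37
  U = 26 − 3·43 − 6·37 = -325
Change in U: -325 − (-565) = 240

240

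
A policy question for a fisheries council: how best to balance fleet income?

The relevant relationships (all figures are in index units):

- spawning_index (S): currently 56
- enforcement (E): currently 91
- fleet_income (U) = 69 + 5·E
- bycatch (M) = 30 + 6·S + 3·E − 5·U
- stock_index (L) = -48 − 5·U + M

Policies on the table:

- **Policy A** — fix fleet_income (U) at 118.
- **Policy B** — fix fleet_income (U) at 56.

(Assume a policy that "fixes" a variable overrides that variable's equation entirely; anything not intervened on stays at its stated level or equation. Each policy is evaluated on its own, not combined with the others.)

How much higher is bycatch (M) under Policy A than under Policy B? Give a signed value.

-310

Policy A (U := 118):
  S = 56
  E = 91
  U = 118
  M = 30 + 6·56 + 3·91 − 5·118 = 49
Policy B (U := 56):
  S = 56
  E = 91
  U = 56
  M = 30 + 6·56 + 3·91 − 5·56 = 359
M: 49 − 359 = -310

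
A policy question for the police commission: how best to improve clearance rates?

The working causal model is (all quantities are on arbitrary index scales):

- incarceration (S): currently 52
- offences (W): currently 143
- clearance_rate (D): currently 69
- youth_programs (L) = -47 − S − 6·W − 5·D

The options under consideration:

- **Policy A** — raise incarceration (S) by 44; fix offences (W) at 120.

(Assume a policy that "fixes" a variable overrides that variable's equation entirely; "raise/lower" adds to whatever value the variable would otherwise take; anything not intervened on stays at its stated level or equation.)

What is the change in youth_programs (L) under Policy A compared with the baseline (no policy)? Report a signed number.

Baseline:
  S = 52
  W = 143
  D = 69
  L = -47 − 52 − 6·143 − 5·69 = -1302
Policy A (S + 44, W := 120):
  S = 52 + 44 = 96
  W = 120
  D = 69
  L = -47 − 96 − 6·120 − 5·69 = -1208
Change in L: -1208 − (-1302) = 94

94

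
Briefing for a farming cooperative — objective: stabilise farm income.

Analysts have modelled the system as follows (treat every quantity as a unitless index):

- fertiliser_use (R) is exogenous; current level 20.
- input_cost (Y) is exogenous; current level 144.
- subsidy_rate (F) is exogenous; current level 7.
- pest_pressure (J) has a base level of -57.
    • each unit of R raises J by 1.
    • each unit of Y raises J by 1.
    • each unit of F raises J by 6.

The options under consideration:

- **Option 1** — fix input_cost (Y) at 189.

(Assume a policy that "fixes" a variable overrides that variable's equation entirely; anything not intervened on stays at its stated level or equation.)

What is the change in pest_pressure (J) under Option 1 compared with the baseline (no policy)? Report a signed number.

45

Baseline:
  R = 20
  Y = 144
  F = 7
  J = -57 + 20 + 144 + 6·7 = 149
Option 1 (Y := 189):
  R = 20
  Y = 189
  F = 7
  J = -57 + 20 + 189 + 6·7 = 194
Change in J: 194 − 149 = 45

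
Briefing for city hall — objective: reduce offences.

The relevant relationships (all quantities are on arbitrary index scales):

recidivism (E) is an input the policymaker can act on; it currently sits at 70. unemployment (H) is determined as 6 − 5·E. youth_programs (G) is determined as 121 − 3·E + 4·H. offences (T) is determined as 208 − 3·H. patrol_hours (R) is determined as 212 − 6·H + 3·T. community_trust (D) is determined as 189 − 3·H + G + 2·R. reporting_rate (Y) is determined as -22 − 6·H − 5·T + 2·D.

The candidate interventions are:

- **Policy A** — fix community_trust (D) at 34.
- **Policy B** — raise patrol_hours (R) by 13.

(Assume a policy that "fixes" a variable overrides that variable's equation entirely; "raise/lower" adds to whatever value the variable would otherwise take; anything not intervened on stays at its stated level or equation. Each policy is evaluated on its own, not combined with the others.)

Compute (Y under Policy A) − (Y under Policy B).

Policy A (D := 34):
  E = 70
  H = 6 − 5·70 = -344
  G = 121 − 3·70 + 4·(-344) = -1465
  T = 208 − 3·(-344) = 1240
  R = 212 − 6·(-344) + 3·1240 = 5996
  D = 34
  Y = -22 − 6·(-344) − 5·1240 + 2·34 = -4090
Policy B (R + 13):
  E = 70
  H = 6 − 5·70 = -344
  G = 121 − 3·70 + 4·(-344) = -1465
  T = 208 − 3·(-344) = 1240
  R = 212 − 6·(-344) + 3·1240 (+13 from intervention) = 6009
  D = 189 − 3·(-344) + (-1465) + 2·6009 = 11774
  Y = -22 − 6·(-344) − 5·1240 + 2·11774 = 19390
Y: -4090 − 19390 = -23480

-23480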